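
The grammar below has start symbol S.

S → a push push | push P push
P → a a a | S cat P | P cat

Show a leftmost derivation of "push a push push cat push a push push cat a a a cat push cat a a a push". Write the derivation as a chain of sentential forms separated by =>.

S => push P push => push S cat P push => push a push push cat P push => push a push push cat S cat P push => push a push push cat push P push cat P push => push a push push cat push P cat push cat P push => push a push push cat push S cat P cat push cat P push => push a push push cat push a push push cat P cat push cat P push => push a push push cat push a push push cat a a a cat push cat P push => push a push push cat push a push push cat a a a cat push cat a a a push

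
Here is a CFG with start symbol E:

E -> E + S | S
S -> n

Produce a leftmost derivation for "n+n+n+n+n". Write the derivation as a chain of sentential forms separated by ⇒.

E ⇒ E+S   [E -> E + S]
E+S ⇒ E+S+S   [E -> E + S]
E+S+S ⇒ E+S+S+S   [E -> E + S]
E+S+S+S ⇒ E+S+S+S+S   [E -> E + S]
E+S+S+S+S ⇒ S+S+S+S+S   [E -> S]
S+S+S+S+S ⇒ n+S+S+S+S   [S -> n]
n+S+S+S+S ⇒ n+n+S+S+S   [S -> n]
n+n+S+S+S ⇒ n+n+n+S+S   [S -> n]
n+n+n+S+S ⇒ n+n+n+n+S   [S -> n]
n+n+n+n+S ⇒ n+n+n+n+n   [S -> n]

E ⇒ E+S ⇒ E+S+S ⇒ E+S+S+S ⇒ E+S+S+S+S ⇒ S+S+S+S+S ⇒ n+S+S+S+S ⇒ n+n+S+S+S ⇒ n+n+n+S+S ⇒ n+n+n+n+S ⇒ n+n+n+n+n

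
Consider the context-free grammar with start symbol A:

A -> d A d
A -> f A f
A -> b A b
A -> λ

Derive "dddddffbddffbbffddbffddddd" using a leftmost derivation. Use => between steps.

A => dAd   [A -> d A d]
dAd => ddAdd   [A -> d A d]
ddAdd => dddAddd   [A -> d A d]
dddAddd => ddddAdddd   [A -> d A d]
ddddAdddd => dddddAddddd   [A -> d A d]
dddddAddddd => dddddfAfddddd   [A -> f A f]
dddddfAfddddd => dddddffAffddddd   [A -> f A f]
dddddffAffddddd => dddddffbAbffddddd   [A -> b A b]
dddddffbAbffddddd => dddddffbdAdbffddddd   [A -> d A d]
dddddffbdAdbffddddd => dddddffbddAddbffddddd   [A -> d A d]
dddddffbddAddbffddddd => dddddffbddfAfddbffddddd   [A -> f A f]
dddddffbddfAfddbffddddd => dddddffbddffAffddbffddddd   [A -> f A f]
dddddffbddffAffddbffddddd => dddddffbddffbAbffddbffddddd   [A -> b A b]
dddddffbddffbAbffddbffddddd => dddddffbddffbbffddbffddddd   [A -> λ]

A => dAd => ddAdd => dddAddd => ddddAdddd => dddddAddddd => dddddfAfddddd => dddddffAffddddd => dddddffbAbffddddd => dddddffbdAdbffddddd => dddddffbddAddbffddddd => dddddffbddfAfddbffddddd => dddddffbddffAffddbffddddd => dddddffbddffbAbffddbffddddd => dddddffbddffbbffddbffddddd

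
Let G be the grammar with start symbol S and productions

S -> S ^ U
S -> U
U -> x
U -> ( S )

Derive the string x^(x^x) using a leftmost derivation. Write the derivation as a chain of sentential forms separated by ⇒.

S ⇒ S^U   [S -> S ^ U]
S^U ⇒ U^U   [S -> U]
U^U ⇒ x^U   [U -> x]
x^U ⇒ x^(S)   [U -> ( S )]
x^(S) ⇒ x^(S^U)   [S -> S ^ U]
x^(S^U) ⇒ x^(U^U)   [S -> U]
x^(U^U) ⇒ x^(x^U)   [U -> x]
x^(x^U) ⇒ x^(x^x)   [U -> x]

S ⇒ S^U ⇒ U^U ⇒ x^U ⇒ x^(S) ⇒ x^(S^U) ⇒ x^(U^U) ⇒ x^(x^U) ⇒ x^(x^x)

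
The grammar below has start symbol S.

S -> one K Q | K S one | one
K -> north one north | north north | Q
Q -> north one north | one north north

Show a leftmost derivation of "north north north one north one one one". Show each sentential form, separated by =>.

S => K S one   [S -> K S one]
K S one => north north S one   [K -> north north]
north north S one => north north K S one one   [S -> K S one]
north north K S one one => north north Q S one one   [K -> Q]
north north Q S one one => north north north one north S one one   [Q -> north one north]
north north north one north S one one => north north north one north one one one   [S -> one]

S => K S one => north north S one => north north K S one one => north north Q S one one => north north north one north S one one => north north north one north one one one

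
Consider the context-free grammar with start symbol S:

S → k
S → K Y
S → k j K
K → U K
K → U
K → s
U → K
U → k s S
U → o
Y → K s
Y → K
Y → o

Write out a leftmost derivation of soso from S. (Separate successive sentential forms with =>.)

S => KY => UKY => KKY => sKY => sUKY => soKY => sosY => soso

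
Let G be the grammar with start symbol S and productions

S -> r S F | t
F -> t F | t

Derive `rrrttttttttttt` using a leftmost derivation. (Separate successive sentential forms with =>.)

S => rSF   [S -> r S F]
rSF => rrSFF   [S -> r S F]
rrSFF => rrrSFFF   [S -> r S F]
rrrSFFF => rrrtFFF   [S -> t]
rrrtFFF => rrrttFFF   [F -> t F]
rrrttFFF => rrrtttFFF   [F -> t F]
rrrtttFFF => rrrttttFFF   [F -> t F]
rrrttttFFF => rrrtttttFFF   [F -> t F]
rrrtttttFFF => rrrttttttFFF   [F -> t F]
rrrttttttFFF => rrrtttttttFFF   [F -> t F]
rrrtttttttFFF => rrrttttttttFF   [F -> t]
rrrttttttttFF => rrrtttttttttFF   [F -> t F]
rrrtttttttttFF => rrrttttttttttF   [F -> t]
rrrttttttttttF => rrrttttttttttt   [F -> t]

S => rSF => rrSFF => rrrSFFF => rrrtFFF => rrrttFFF => rrrtttFFF => rrrttttFFF => rrrtttttFFF => rrrttttttFFF => rrrtttttttFFF => rrrttttttttFF => rrrtttttttttFF => rrrttttttttttF => rrrttttttttttt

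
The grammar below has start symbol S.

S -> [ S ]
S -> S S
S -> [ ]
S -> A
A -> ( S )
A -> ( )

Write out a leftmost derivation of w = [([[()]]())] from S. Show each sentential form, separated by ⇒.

S ⇒ [S] ⇒ [A] ⇒ [(S)] ⇒ [(SS)] ⇒ [([S]S)] ⇒ [([[S]]S)] ⇒ [([[A]]S)] ⇒ [([[()]]S)] ⇒ [([[()]]A)] ⇒ [([[()]]())]

S ⇒ [S]   [S -> [ S ]]
[S] ⇒ [A]   [S -> A]
[A] ⇒ [(S)]   [A -> ( S )]
[(S)] ⇒ [(SS)]   [S -> S S]
[(SS)] ⇒ [([S]S)]   [S -> [ S ]]
[([S]S)] ⇒ [([[S]]S)]   [S -> [ S ]]
[([[S]]S)] ⇒ [([[A]]S)]   [S -> A]
[([[A]]S)] ⇒ [([[()]]S)]   [A -> ( )]
[([[()]]S)] ⇒ [([[()]]A)]   [S -> A]
[([[()]]A)] ⇒ [([[()]]())]   [A -> ( )]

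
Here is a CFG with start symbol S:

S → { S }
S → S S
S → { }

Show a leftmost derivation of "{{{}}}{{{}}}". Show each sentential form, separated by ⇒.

S⇒SS⇒{S}S⇒{{S}}S⇒{{{}}}S⇒{{{}}}{S}⇒{{{}}}{{S}}⇒{{{}}}{{{}}}

S ⇒ SS   [S → S S]
SS ⇒ {S}S   [S → { S }]
{S}S ⇒ {{S}}S   [S → { S }]
{{S}}S ⇒ {{{}}}S   [S → { }]
{{{}}}S ⇒ {{{}}}{S}   [S → { S }]
{{{}}}{S} ⇒ {{{}}}{{S}}   [S → { S }]
{{{}}}{{S}} ⇒ {{{}}}{{{}}}   [S → { }]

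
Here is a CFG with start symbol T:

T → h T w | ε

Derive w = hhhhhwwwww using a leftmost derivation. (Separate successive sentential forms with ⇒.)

T ⇒ hTw   [T → h T w]
hTw ⇒ hhTww   [T → h T w]
hhTww ⇒ hhhTwww   [T → h T w]
hhhTwww ⇒ hhhhTwwww   [T → h T w]
hhhhTwwww ⇒ hhhhhTwwwww   [T → h T w]
hhhhhTwwwww ⇒ hhhhhwwwww   [T → ε]

T ⇒ hTw ⇒ hhTww ⇒ hhhTwww ⇒ hhhhTwwww ⇒ hhhhhTwwwww ⇒ hhhhhwwwww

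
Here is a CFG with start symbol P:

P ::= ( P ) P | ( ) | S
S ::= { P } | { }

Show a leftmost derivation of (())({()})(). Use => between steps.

P => (P)P   [P ::= ( P ) P]
(P)P => (())P   [P ::= ( )]
(())P => (())(P)P   [P ::= ( P ) P]
(())(P)P => (())(S)P   [P ::= S]
(())(S)P => (())({P})P   [S ::= { P }]
(())({P})P => (())({()})P   [P ::= ( )]
(())({()})P => (())({()})()   [P ::= ( )]

P=>(P)P=>(())P=>(())(P)P=>(())(S)P=>(())({P})P=>(())({()})P=>(())({()})()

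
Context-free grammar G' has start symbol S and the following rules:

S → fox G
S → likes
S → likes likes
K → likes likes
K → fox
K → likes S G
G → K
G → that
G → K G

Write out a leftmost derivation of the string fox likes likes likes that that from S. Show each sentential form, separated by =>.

S => fox G   [S → fox G]
fox G => fox K G   [G → K G]
fox K G => fox likes S G G   [K → likes S G]
fox likes S G G => fox likes likes likes G G   [S → likes likes]
fox likes likes likes G G => fox likes likes likes that G   [G → that]
fox likes likes likes that G => fox likes likes likes that that   [G → that]

S => fox G => fox K G => fox likes S G G => fox likes likes likes G G => fox likes likes likes that G => fox likes likes likes that that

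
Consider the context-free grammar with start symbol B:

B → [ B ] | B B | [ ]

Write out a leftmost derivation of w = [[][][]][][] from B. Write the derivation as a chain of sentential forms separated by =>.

B => BB   [B → B B]
BB => BBB   [B → B B]
BBB => [B]BB   [B → [ B ]]
[B]BB => [BB]BB   [B → B B]
[BB]BB => [[]B]BB   [B → [ ]]
[[]B]BB => [[]BB]BB   [B → B B]
[[]BB]BB => [[][]B]BB   [B → [ ]]
[[][]B]BB => [[][][]]BB   [B → [ ]]
[[][][]]BB => [[][][]][]B   [B → [ ]]
[[][][]][]B => [[][][]][][]   [B → [ ]]

B => BB => BBB => [B]BB => [BB]BB => [[]B]BB => [[]BB]BB => [[][]B]BB => [[][][]]BB => [[][][]][]B => [[][][]][][]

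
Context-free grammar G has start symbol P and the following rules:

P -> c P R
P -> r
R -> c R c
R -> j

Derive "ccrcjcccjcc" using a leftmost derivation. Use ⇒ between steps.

P ⇒ cPR   [P -> c P R]
cPR ⇒ ccPRR   [P -> c P R]
ccPRR ⇒ ccrRR   [P -> r]
ccrRR ⇒ ccrcRcR   [R -> c R c]
ccrcRcR ⇒ ccrcjcR   [R -> j]
ccrcjcR ⇒ ccrcjccRc   [R -> c R c]
ccrcjccRc ⇒ ccrcjcccRcc   [R -> c R c]
ccrcjcccRcc ⇒ ccrcjcccjcc   [R -> j]

P ⇒ cPR ⇒ ccPRR ⇒ ccrRR ⇒ ccrcRcR ⇒ ccrcjcR ⇒ ccrcjccRc ⇒ ccrcjcccRcc ⇒ ccrcjcccjcc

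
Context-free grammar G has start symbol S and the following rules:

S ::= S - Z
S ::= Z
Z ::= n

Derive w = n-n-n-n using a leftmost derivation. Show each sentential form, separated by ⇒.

S ⇒ S-Z   [S ::= S - Z]
S-Z ⇒ S-Z-Z   [S ::= S - Z]
S-Z-Z ⇒ S-Z-Z-Z   [S ::= S - Z]
S-Z-Z-Z ⇒ Z-Z-Z-Z   [S ::= Z]
Z-Z-Z-Z ⇒ n-Z-Z-Z   [Z ::= n]
n-Z-Z-Z ⇒ n-n-Z-Z   [Z ::= n]
n-n-Z-Z ⇒ n-n-n-Z   [Z ::= n]
n-n-n-Z ⇒ n-n-n-n   [Z ::= n]

S⇒S-Z⇒S-Z-Z⇒S-Z-Z-Z⇒Z-Z-Z-Z⇒n-Z-Z-Z⇒n-n-Z-Z⇒n-n-n-Z⇒n-n-n-n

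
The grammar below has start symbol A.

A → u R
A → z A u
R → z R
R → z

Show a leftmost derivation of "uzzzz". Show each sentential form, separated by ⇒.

A⇒uR⇒uzR⇒uzzR⇒uzzzR⇒uzzzz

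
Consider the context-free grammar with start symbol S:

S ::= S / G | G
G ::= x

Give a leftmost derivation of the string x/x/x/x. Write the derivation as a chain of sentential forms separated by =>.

S=>S/G=>S/G/G=>S/G/G/G=>G/G/G/G=>x/G/G/G=>x/x/G/G=>x/x/x/G=>x/x/x/x

S => S/G   [S ::= S / G]
S/G => S/G/G   [S ::= S / G]
S/G/G => S/G/G/G   [S ::= S / G]
S/G/G/G => G/G/G/G   [S ::= G]
G/G/G/G => x/G/G/G   [G ::= x]
x/G/G/G => x/x/G/G   [G ::= x]
x/x/G/G => x/x/x/G   [G ::= x]
x/x/x/G => x/x/x/x   [G ::= x]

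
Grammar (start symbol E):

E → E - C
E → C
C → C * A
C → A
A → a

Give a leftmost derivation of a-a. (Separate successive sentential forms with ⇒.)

E⇒E-C⇒C-C⇒A-C⇒a-C⇒a-A⇒a-a

E ⇒ E-C   [E → E - C]
E-C ⇒ C-C   [E → C]
C-C ⇒ A-C   [C → A]
A-C ⇒ a-C   [A → a]
a-C ⇒ a-A   [C → A]
a-A ⇒ a-a   [A → a]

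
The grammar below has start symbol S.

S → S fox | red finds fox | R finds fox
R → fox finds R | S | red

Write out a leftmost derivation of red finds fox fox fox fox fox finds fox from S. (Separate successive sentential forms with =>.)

S => R finds fox => S finds fox => S fox finds fox => S fox fox finds fox => S fox fox fox finds fox => S fox fox fox fox finds fox => red finds fox fox fox fox fox finds fox

S => R finds fox   [S → R finds fox]
R finds fox => S finds fox   [R → S]
S finds fox => S fox finds fox   [S → S fox]
S fox finds fox => S fox fox finds fox   [S → S fox]
S fox fox finds fox => S fox fox fox finds fox   [S → S fox]
S fox fox fox finds fox => S fox fox fox fox finds fox   [S → S fox]
S fox fox fox fox finds fox => red finds fox fox fox fox fox finds fox   [S → red finds fox]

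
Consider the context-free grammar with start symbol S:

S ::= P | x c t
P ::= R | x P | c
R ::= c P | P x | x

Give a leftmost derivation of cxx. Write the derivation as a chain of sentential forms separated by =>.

S => P => R => cP => cxP => cxR => cxx

S => P   [S ::= P]
P => R   [P ::= R]
R => cP   [R ::= c P]
cP => cxP   [P ::= x P]
cxP => cxR   [P ::= R]
cxR => cxx   [R ::= x]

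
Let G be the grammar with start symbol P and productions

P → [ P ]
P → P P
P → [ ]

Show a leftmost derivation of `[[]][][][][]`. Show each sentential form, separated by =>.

P => PP => PPP => PPPP => PPPPP => [P]PPPP => [[]]PPPP => [[]][]PPP => [[]][][]PP => [[]][][][]P => [[]][][][][]

P => PP   [P → P P]
PP => PPP   [P → P P]
PPP => PPPP   [P → P P]
PPPP => PPPPP   [P → P P]
PPPPP => [P]PPPP   [P → [ P ]]
[P]PPPP => [[]]PPPP   [P → [ ]]
[[]]PPPP => [[]][]PPP   [P → [ ]]
[[]][]PPP => [[]][][]PP   [P → [ ]]
[[]][][]PP => [[]][][][]P   [P → [ ]]
[[]][][][]P => [[]][][][][]   [P → [ ]]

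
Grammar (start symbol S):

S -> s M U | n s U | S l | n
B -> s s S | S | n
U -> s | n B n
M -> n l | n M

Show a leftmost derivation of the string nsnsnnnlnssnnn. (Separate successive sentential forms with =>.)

S => nsU => nsnBn => nsnSn => nsnsMUn => nsnsnMUn => nsnsnnMUn => nsnsnnnlUn => nsnsnnnlnBnn => nsnsnnnlnssSnn => nsnsnnnlnssnnn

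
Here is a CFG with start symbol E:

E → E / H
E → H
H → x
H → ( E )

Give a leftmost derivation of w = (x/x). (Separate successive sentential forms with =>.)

E => H   [E → H]
H => (E)   [H → ( E )]
(E) => (E/H)   [E → E / H]
(E/H) => (H/H)   [E → H]
(H/H) => (x/H)   [H → x]
(x/H) => (x/x)   [H → x]

E => H => (E) => (E/H) => (H/H) => (x/H) => (x/x)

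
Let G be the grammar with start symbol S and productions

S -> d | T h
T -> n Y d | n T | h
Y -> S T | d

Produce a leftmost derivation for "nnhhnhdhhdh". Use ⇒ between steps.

S ⇒ Th ⇒ nYdh ⇒ nSTdh ⇒ nThTdh ⇒ nnYdhTdh ⇒ nnSTdhTdh ⇒ nnThTdhTdh ⇒ nnhhTdhTdh ⇒ nnhhnTdhTdh ⇒ nnhhnhdhTdh ⇒ nnhhnhdhhdh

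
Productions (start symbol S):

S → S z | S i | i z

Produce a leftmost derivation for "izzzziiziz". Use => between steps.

S => Sz => Siz => Sziz => Siziz => Siiziz => Sziiziz => Szziiziz => Szzziiziz => izzzziiziz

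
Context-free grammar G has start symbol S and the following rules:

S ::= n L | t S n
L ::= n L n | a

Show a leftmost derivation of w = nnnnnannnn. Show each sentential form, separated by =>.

S => nL => nnLn => nnnLnn => nnnnLnnn => nnnnnLnnnn => nnnnnannnn

S => nL   [S ::= n L]
nL => nnLn   [L ::= n L n]
nnLn => nnnLnn   [L ::= n L n]
nnnLnn => nnnnLnnn   [L ::= n L n]
nnnnLnnn => nnnnnLnnnn   [L ::= n L n]
nnnnnLnnnn => nnnnnannnn   [L ::= a]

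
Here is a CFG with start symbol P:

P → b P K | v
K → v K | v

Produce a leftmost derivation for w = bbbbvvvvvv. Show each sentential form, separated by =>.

P => bPK => bbPKK => bbbPKKK => bbbbPKKKK => bbbbvKKKK => bbbbvvKKK => bbbbvvvKK => bbbbvvvvKK => bbbbvvvvvK => bbbbvvvvvv

P => bPK   [P → b P K]
bPK => bbPKK   [P → b P K]
bbPKK => bbbPKKK   [P → b P K]
bbbPKKK => bbbbPKKKK   [P → b P K]
bbbbPKKKK => bbbbvKKKK   [P → v]
bbbbvKKKK => bbbbvvKKK   [K → v]
bbbbvvKKK => bbbbvvvKK   [K → v]
bbbbvvvKK => bbbbvvvvKK   [K → v K]
bbbbvvvvKK => bbbbvvvvvK   [K → v]
bbbbvvvvvK => bbbbvvvvvv   [K → v]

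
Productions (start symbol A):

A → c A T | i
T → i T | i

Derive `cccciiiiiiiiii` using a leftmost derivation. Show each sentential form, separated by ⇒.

A ⇒ cAT ⇒ ccATT ⇒ cccATTT ⇒ ccccATTTT ⇒ cccciTTTT ⇒ cccciiTTT ⇒ cccciiiTTT ⇒ cccciiiiTTT ⇒ cccciiiiiTTT ⇒ cccciiiiiiTTT ⇒ cccciiiiiiiTT ⇒ cccciiiiiiiiTT ⇒ cccciiiiiiiiiT ⇒ cccciiiiiiiiii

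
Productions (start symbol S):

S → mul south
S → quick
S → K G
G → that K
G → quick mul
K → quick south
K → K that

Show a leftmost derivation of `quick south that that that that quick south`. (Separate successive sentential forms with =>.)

S => K G => K that G => K that that G => K that that that G => quick south that that that G => quick south that that that that K => quick south that that that that quick south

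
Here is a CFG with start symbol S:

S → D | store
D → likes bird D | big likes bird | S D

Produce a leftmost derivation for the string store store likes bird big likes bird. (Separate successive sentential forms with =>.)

S => D   [S → D]
D => S D   [D → S D]
S D => store D   [S → store]
store D => store S D   [D → S D]
store S D => store store D   [S → store]
store store D => store store likes bird D   [D → likes bird D]
store store likes bird D => store store likes bird big likes bird   [D → big likes bird]

S => D => S D => store D => store S D => store store D => store store likes bird D => store store likes bird big likes bird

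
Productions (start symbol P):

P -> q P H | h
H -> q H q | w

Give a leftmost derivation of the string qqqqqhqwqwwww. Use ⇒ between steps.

P ⇒ qPH   [P -> q P H]
qPH ⇒ qqPHH   [P -> q P H]
qqPHH ⇒ qqqPHHH   [P -> q P H]
qqqPHHH ⇒ qqqqPHHHH   [P -> q P H]
qqqqPHHHH ⇒ qqqqqPHHHHH   [P -> q P H]
qqqqqPHHHHH ⇒ qqqqqhHHHHH   [P -> h]
qqqqqhHHHHH ⇒ qqqqqhqHqHHHH   [H -> q H q]
qqqqqhqHqHHHH ⇒ qqqqqhqwqHHHH   [H -> w]
qqqqqhqwqHHHH ⇒ qqqqqhqwqwHHH   [H -> w]
qqqqqhqwqwHHH ⇒ qqqqqhqwqwwHH   [H -> w]
qqqqqhqwqwwHH ⇒ qqqqqhqwqwwwH   [H -> w]
qqqqqhqwqwwwH ⇒ qqqqqhqwqwwww   [H -> w]

P ⇒ qPH ⇒ qqPHH ⇒ qqqPHHH ⇒ qqqqPHHHH ⇒ qqqqqPHHHHH ⇒ qqqqqhHHHHH ⇒ qqqqqhqHqHHHH ⇒ qqqqqhqwqHHHH ⇒ qqqqqhqwqwHHH ⇒ qqqqqhqwqwwHH ⇒ qqqqqhqwqwwwH ⇒ qqqqqhqwqwwww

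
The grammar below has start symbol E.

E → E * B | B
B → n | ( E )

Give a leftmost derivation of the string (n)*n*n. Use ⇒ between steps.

E ⇒ E*B   [E → E * B]
E*B ⇒ E*B*B   [E → E * B]
E*B*B ⇒ B*B*B   [E → B]
B*B*B ⇒ (E)*B*B   [B → ( E )]
(E)*B*B ⇒ (B)*B*B   [E → B]
(B)*B*B ⇒ (n)*B*B   [B → n]
(n)*B*B ⇒ (n)*n*B   [B → n]
(n)*n*B ⇒ (n)*n*n   [B → n]

E ⇒ E*B ⇒ E*B*B ⇒ B*B*B ⇒ (E)*B*B ⇒ (B)*B*B ⇒ (n)*B*B ⇒ (n)*n*B ⇒ (n)*n*n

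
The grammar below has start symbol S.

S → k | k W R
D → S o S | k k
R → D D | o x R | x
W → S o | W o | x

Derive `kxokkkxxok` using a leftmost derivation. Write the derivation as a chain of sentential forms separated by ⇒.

S⇒kWR⇒kWoR⇒kxoR⇒kxoDD⇒kxokkD⇒kxokkSoS⇒kxokkkWRoS⇒kxokkkxRoS⇒kxokkkxxoS⇒kxokkkxxok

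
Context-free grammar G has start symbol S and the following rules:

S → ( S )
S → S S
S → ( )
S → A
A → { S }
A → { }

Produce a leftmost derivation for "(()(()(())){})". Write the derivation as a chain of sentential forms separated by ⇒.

S ⇒ (S)   [S → ( S )]
(S) ⇒ (SS)   [S → S S]
(SS) ⇒ (SSS)   [S → S S]
(SSS) ⇒ (()SS)   [S → ( )]
(()SS) ⇒ (()(S)S)   [S → ( S )]
(()(S)S) ⇒ (()(SS)S)   [S → S S]
(()(SS)S) ⇒ (()(()S)S)   [S → ( )]
(()(()S)S) ⇒ (()(()(S))S)   [S → ( S )]
(()(()(S))S) ⇒ (()(()(()))S)   [S → ( )]
(()(()(()))S) ⇒ (()(()(()))A)   [S → A]
(()(()(()))A) ⇒ (()(()(())){})   [A → { }]

S ⇒ (S) ⇒ (SS) ⇒ (SSS) ⇒ (()SS) ⇒ (()(S)S) ⇒ (()(SS)S) ⇒ (()(()S)S) ⇒ (()(()(S))S) ⇒ (()(()(()))S) ⇒ (()(()(()))A) ⇒ (()(()(())){})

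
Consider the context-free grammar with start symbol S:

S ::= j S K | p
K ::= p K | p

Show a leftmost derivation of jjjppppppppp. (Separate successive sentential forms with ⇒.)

S ⇒ jSK   [S ::= j S K]
jSK ⇒ jjSKK   [S ::= j S K]
jjSKK ⇒ jjjSKKK   [S ::= j S K]
jjjSKKK ⇒ jjjpKKK   [S ::= p]
jjjpKKK ⇒ jjjppKKK   [K ::= p K]
jjjppKKK ⇒ jjjpppKKK   [K ::= p K]
jjjpppKKK ⇒ jjjppppKKK   [K ::= p K]
jjjppppKKK ⇒ jjjpppppKK   [K ::= p]
jjjpppppKK ⇒ jjjppppppKK   [K ::= p K]
jjjppppppKK ⇒ jjjpppppppKK   [K ::= p K]
jjjpppppppKK ⇒ jjjppppppppK   [K ::= p]
jjjppppppppK ⇒ jjjppppppppp   [K ::= p]

S⇒jSK⇒jjSKK⇒jjjSKKK⇒jjjpKKK⇒jjjppKKK⇒jjjpppKKK⇒jjjppppKKK⇒jjjpppppKK⇒jjjppppppKK⇒jjjpppppppKK⇒jjjppppppppK⇒jjjppppppppp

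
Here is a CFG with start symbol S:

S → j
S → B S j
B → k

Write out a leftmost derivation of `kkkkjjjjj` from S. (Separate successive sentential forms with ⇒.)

S ⇒ BSj ⇒ kSj ⇒ kBSjj ⇒ kkSjj ⇒ kkBSjjj ⇒ kkkSjjj ⇒ kkkBSjjjj ⇒ kkkkSjjjj ⇒ kkkkjjjjj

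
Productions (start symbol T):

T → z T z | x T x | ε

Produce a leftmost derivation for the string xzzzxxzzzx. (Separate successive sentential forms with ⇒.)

T ⇒ xTx   [T → x T x]
xTx ⇒ xzTzx   [T → z T z]
xzTzx ⇒ xzzTzzx   [T → z T z]
xzzTzzx ⇒ xzzzTzzzx   [T → z T z]
xzzzTzzzx ⇒ xzzzxTxzzzx   [T → x T x]
xzzzxTxzzzx ⇒ xzzzxxzzzx   [T → ε]

T ⇒ xTx ⇒ xzTzx ⇒ xzzTzzx ⇒ xzzzTzzzx ⇒ xzzzxTxzzzx ⇒ xzzzxxzzzx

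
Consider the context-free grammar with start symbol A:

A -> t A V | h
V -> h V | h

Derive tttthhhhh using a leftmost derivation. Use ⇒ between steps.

A ⇒ tAV ⇒ ttAVV ⇒ tttAVVV ⇒ ttttAVVVV ⇒ tttthVVVV ⇒ tttthhVVV ⇒ tttthhhVV ⇒ tttthhhhV ⇒ tttthhhhh

A ⇒ tAV   [A -> t A V]
tAV ⇒ ttAVV   [A -> t A V]
ttAVV ⇒ tttAVVV   [A -> t A V]
tttAVVV ⇒ ttttAVVVV   [A -> t A V]
ttttAVVVV ⇒ tttthVVVV   [A -> h]
tttthVVVV ⇒ tttthhVVV   [V -> h]
tttthhVVV ⇒ tttthhhVV   [V -> h]
tttthhhVV ⇒ tttthhhhV   [V -> h]
tttthhhhV ⇒ tttthhhhh   [V -> h]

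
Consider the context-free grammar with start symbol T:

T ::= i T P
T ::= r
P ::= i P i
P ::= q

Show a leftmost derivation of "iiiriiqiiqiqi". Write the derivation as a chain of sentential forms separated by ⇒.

T ⇒ iTP ⇒ iiTPP ⇒ iiiTPPP ⇒ iiirPPP ⇒ iiiriPiPP ⇒ iiiriiPiiPP ⇒ iiiriiqiiPP ⇒ iiiriiqiiqP ⇒ iiiriiqiiqiPi ⇒ iiiriiqiiqiqi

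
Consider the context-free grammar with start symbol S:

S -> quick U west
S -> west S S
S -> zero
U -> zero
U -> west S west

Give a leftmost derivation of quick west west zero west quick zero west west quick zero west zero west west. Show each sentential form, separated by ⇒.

S ⇒ quick U west ⇒ quick west S west west ⇒ quick west west S S west west ⇒ quick west west zero S west west ⇒ quick west west zero west S S west west ⇒ quick west west zero west quick U west S west west ⇒ quick west west zero west quick zero west S west west ⇒ quick west west zero west quick zero west west S S west west ⇒ quick west west zero west quick zero west west quick U west S west west ⇒ quick west west zero west quick zero west west quick zero west S west west ⇒ quick west west zero west quick zero west west quick zero west zero west west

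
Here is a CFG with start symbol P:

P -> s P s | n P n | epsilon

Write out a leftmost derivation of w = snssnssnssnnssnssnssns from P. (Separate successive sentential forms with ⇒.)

P ⇒ sPs ⇒ snPns ⇒ snsPsns ⇒ snssPssns ⇒ snssnPnssns ⇒ snssnsPsnssns ⇒ snssnssPssnssns ⇒ snssnssnPnssnssns ⇒ snssnssnsPsnssnssns ⇒ snssnssnssPssnssnssns ⇒ snssnssnssnPnssnssnssns ⇒ snssnssnssnnssnssnssns

P ⇒ sPs   [P -> s P s]
sPs ⇒ snPns   [P -> n P n]
snPns ⇒ snsPsns   [P -> s P s]
snsPsns ⇒ snssPssns   [P -> s P s]
snssPssns ⇒ snssnPnssns   [P -> n P n]
snssnPnssns ⇒ snssnsPsnssns   [P -> s P s]
snssnsPsnssns ⇒ snssnssPssnssns   [P -> s P s]
snssnssPssnssns ⇒ snssnssnPnssnssns   [P -> n P n]
snssnssnPnssnssns ⇒ snssnssnsPsnssnssns   [P -> s P s]
snssnssnsPsnssnssns ⇒ snssnssnssPssnssnssns   [P -> s P s]
snssnssnssPssnssnssns ⇒ snssnssnssnPnssnssnssns   [P -> n P n]
snssnssnssnPnssnssnssns ⇒ snssnssnssnnssnssnssns   [P -> epsilon]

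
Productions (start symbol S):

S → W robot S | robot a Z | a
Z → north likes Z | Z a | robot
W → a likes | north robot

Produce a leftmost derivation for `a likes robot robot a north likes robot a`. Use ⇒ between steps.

S ⇒ W robot S   [S → W robot S]
W robot S ⇒ a likes robot S   [W → a likes]
a likes robot S ⇒ a likes robot robot a Z   [S → robot a Z]
a likes robot robot a Z ⇒ a likes robot robot a north likes Z   [Z → north likes Z]
a likes robot robot a north likes Z ⇒ a likes robot robot a north likes Z a   [Z → Z a]
a likes robot robot a north likes Z a ⇒ a likes robot robot a north likes robot a   [Z → robot]

S ⇒ W robot S ⇒ a likes robot S ⇒ a likes robot robot a Z ⇒ a likes robot robot a north likes Z ⇒ a likes robot robot a north likes Z a ⇒ a likes robot robot a north likes robot a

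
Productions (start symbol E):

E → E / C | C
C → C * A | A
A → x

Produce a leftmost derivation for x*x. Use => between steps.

E => C   [E → C]
C => C*A   [C → C * A]
C*A => A*A   [C → A]
A*A => x*A   [A → x]
x*A => x*x   [A → x]

E => C => C*A => A*A => x*A => x*x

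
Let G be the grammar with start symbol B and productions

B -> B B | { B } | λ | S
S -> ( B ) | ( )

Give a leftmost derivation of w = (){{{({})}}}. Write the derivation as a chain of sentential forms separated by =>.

B => BB   [B -> B B]
BB => SB   [B -> S]
SB => ()B   [S -> ( )]
()B => (){B}   [B -> { B }]
(){B} => (){{B}}   [B -> { B }]
(){{B}} => (){{{B}}}   [B -> { B }]
(){{{B}}} => (){{{S}}}   [B -> S]
(){{{S}}} => (){{{(B)}}}   [S -> ( B )]
(){{{(B)}}} => (){{{({B})}}}   [B -> { B }]
(){{{({B})}}} => (){{{({})}}}   [B -> λ]

B=>BB=>SB=>()B=>(){B}=>(){{B}}=>(){{{B}}}=>(){{{S}}}=>(){{{(B)}}}=>(){{{({B})}}}=>(){{{({})}}}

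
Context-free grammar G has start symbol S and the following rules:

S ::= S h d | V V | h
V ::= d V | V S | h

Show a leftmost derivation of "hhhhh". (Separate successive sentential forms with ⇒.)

S⇒VV⇒VSV⇒VSSV⇒VSSSV⇒hSSSV⇒hhSSV⇒hhhSV⇒hhhhV⇒hhhhh

S ⇒ VV   [S ::= V V]
VV ⇒ VSV   [V ::= V S]
VSV ⇒ VSSV   [V ::= V S]
VSSV ⇒ VSSSV   [V ::= V S]
VSSSV ⇒ hSSSV   [V ::= h]
hSSSV ⇒ hhSSV   [S ::= h]
hhSSV ⇒ hhhSV   [S ::= h]
hhhSV ⇒ hhhhV   [S ::= h]
hhhhV ⇒ hhhhh   [V ::= h]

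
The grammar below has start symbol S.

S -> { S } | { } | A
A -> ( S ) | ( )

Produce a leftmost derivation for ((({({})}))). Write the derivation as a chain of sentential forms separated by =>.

S => A => (S) => (A) => ((S)) => ((A)) => (((S))) => ((({S}))) => ((({A}))) => ((({(S)}))) => ((({({})})))

S => A   [S -> A]
A => (S)   [A -> ( S )]
(S) => (A)   [S -> A]
(A) => ((S))   [A -> ( S )]
((S)) => ((A))   [S -> A]
((A)) => (((S)))   [A -> ( S )]
(((S))) => ((({S})))   [S -> { S }]
((({S}))) => ((({A})))   [S -> A]
((({A}))) => ((({(S)})))   [A -> ( S )]
((({(S)}))) => ((({({})})))   [S -> { }]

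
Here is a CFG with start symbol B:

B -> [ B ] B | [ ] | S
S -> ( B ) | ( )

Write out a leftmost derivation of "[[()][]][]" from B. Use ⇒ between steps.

B ⇒ [B]B ⇒ [[B]B]B ⇒ [[S]B]B ⇒ [[()]B]B ⇒ [[()][]]B ⇒ [[()][]][]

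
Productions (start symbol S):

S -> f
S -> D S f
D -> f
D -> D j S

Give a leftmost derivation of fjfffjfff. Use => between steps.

S => DSf => DjSSf => DjSjSSf => fjSjSSf => fjDSfjSSf => fjfSfjSSf => fjfffjSSf => fjfffjfSf => fjfffjfff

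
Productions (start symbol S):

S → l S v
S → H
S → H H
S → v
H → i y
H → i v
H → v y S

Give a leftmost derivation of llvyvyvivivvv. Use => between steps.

S => lSv   [S → l S v]
lSv => llSvv   [S → l S v]
llSvv => llHHvv   [S → H H]
llHHvv => llvySHvv   [H → v y S]
llvySHvv => llvyHHHvv   [S → H H]
llvyHHHvv => llvyvySHHvv   [H → v y S]
llvyvySHHvv => llvyvyvHHvv   [S → v]
llvyvyvHHvv => llvyvyvivHvv   [H → i v]
llvyvyvivHvv => llvyvyvivivvv   [H → i v]

S=>lSv=>llSvv=>llHHvv=>llvySHvv=>llvyHHHvv=>llvyvySHHvv=>llvyvyvHHvv=>llvyvyvivHvv=>llvyvyvivivvv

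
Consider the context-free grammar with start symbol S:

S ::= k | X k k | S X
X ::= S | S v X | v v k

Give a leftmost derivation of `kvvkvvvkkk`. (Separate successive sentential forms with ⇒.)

S⇒Xkk⇒SvXkk⇒SXvXkk⇒kXvXkk⇒kvvkvXkk⇒kvvkvvvkkk

S ⇒ Xkk   [S ::= X k k]
Xkk ⇒ SvXkk   [X ::= S v X]
SvXkk ⇒ SXvXkk   [S ::= S X]
SXvXkk ⇒ kXvXkk   [S ::= k]
kXvXkk ⇒ kvvkvXkk   [X ::= v v k]
kvvkvXkk ⇒ kvvkvvvkkk   [X ::= v v k]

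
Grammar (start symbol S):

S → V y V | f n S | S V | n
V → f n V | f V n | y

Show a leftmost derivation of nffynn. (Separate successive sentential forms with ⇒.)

S ⇒ SV   [S → S V]
SV ⇒ nV   [S → n]
nV ⇒ nfVn   [V → f V n]
nfVn ⇒ nffVnn   [V → f V n]
nffVnn ⇒ nffynn   [V → y]

S⇒SV⇒nV⇒nfVn⇒nffVnn⇒nffynn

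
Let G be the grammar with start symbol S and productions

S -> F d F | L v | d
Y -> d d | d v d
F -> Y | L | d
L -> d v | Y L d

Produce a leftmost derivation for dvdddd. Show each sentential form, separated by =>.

S => FdF   [S -> F d F]
FdF => YdF   [F -> Y]
YdF => dvddF   [Y -> d v d]
dvddF => dvddY   [F -> Y]
dvddY => dvdddd   [Y -> d d]

S=>FdF=>YdF=>dvddF=>dvddY=>dvdddd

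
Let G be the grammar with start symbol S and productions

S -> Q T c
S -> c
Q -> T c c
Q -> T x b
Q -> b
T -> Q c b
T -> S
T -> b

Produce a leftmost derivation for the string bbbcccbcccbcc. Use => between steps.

S => QTc   [S -> Q T c]
QTc => bTc   [Q -> b]
bTc => bSc   [T -> S]
bSc => bQTcc   [S -> Q T c]
bQTcc => bbTcc   [Q -> b]
bbTcc => bbQcbcc   [T -> Q c b]
bbQcbcc => bbTcccbcc   [Q -> T c c]
bbTcccbcc => bbQcbcccbcc   [T -> Q c b]
bbQcbcccbcc => bbTcccbcccbcc   [Q -> T c c]
bbTcccbcccbcc => bbbcccbcccbcc   [T -> b]

S=>QTc=>bTc=>bSc=>bQTcc=>bbTcc=>bbQcbcc=>bbTcccbcc=>bbQcbcccbcc=>bbTcccbcccbcc=>bbbcccbcccbcc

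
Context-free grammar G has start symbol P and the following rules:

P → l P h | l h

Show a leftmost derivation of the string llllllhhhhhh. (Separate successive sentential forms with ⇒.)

P⇒lPh⇒llPhh⇒lllPhhh⇒llllPhhhh⇒lllllPhhhhh⇒llllllhhhhhh

P ⇒ lPh   [P → l P h]
lPh ⇒ llPhh   [P → l P h]
llPhh ⇒ lllPhhh   [P → l P h]
lllPhhh ⇒ llllPhhhh   [P → l P h]
llllPhhhh ⇒ lllllPhhhhh   [P → l P h]
lllllPhhhhh ⇒ llllllhhhhhh   [P → l h]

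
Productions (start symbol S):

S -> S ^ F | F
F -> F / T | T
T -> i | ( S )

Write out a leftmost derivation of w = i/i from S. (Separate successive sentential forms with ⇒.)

S ⇒ F ⇒ F/T ⇒ T/T ⇒ i/T ⇒ i/i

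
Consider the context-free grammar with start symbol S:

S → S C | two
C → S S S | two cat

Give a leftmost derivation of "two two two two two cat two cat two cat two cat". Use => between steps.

S => S C => S C C => S C C C => S C C C C => S C C C C C => two C C C C C => two S S S C C C C => two two S S C C C C => two two two S C C C C => two two two two C C C C => two two two two two cat C C C => two two two two two cat two cat C C => two two two two two cat two cat two cat C => two two two two two cat two cat two cat two cat

S => S C   [S → S C]
S C => S C C   [S → S C]
S C C => S C C C   [S → S C]
S C C C => S C C C C   [S → S C]
S C C C C => S C C C C C   [S → S C]
S C C C C C => two C C C C C   [S → two]
two C C C C C => two S S S C C C C   [C → S S S]
two S S S C C C C => two two S S C C C C   [S → two]
two two S S C C C C => two two two S C C C C   [S → two]
two two two S C C C C => two two two two C C C C   [S → two]
two two two two C C C C => two two two two two cat C C C   [C → two cat]
two two two two two cat C C C => two two two two two cat two cat C C   [C → two cat]
two two two two two cat two cat C C => two two two two two cat two cat two cat C   [C → two cat]
two two two two two cat two cat two cat C => two two two two two cat two cat two cat two cat   [C → two cat]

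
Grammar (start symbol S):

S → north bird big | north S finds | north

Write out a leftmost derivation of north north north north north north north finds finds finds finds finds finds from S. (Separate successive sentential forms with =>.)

S => north S finds => north north S finds finds => north north north S finds finds finds => north north north north S finds finds finds finds => north north north north north S finds finds finds finds finds => north north north north north north S finds finds finds finds finds finds => north north north north north north north finds finds finds finds finds finds

S => north S finds   [S → north S finds]
north S finds => north north S finds finds   [S → north S finds]
north north S finds finds => north north north S finds finds finds   [S → north S finds]
north north north S finds finds finds => north north north north S finds finds finds finds   [S → north S finds]
north north north north S finds finds finds finds => north north north north north S finds finds finds finds finds   [S → north S finds]
north north north north north S finds finds finds finds finds => north north north north north north S finds finds finds finds finds finds   [S → north S finds]
north north north north north north S finds finds finds finds finds finds => north north north north north north north finds finds finds finds finds finds   [S → north]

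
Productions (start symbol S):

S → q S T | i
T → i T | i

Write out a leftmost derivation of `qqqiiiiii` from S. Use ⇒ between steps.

S⇒qST⇒qqSTT⇒qqqSTTT⇒qqqiTTT⇒qqqiiTTT⇒qqqiiiTT⇒qqqiiiiT⇒qqqiiiiiT⇒qqqiiiiii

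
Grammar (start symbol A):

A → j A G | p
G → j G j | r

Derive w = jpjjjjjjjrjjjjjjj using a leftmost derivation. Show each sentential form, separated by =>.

A => jAG => jpG => jpjGj => jpjjGjj => jpjjjGjjj => jpjjjjGjjjj => jpjjjjjGjjjjj => jpjjjjjjGjjjjjj => jpjjjjjjjGjjjjjjj => jpjjjjjjjrjjjjjjj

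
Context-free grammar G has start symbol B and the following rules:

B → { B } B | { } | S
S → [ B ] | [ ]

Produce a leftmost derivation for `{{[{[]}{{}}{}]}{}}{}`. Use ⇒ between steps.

B ⇒ {B}B   [B → { B } B]
{B}B ⇒ {{B}B}B   [B → { B } B]
{{B}B}B ⇒ {{S}B}B   [B → S]
{{S}B}B ⇒ {{[B]}B}B   [S → [ B ]]
{{[B]}B}B ⇒ {{[{B}B]}B}B   [B → { B } B]
{{[{B}B]}B}B ⇒ {{[{S}B]}B}B   [B → S]
{{[{S}B]}B}B ⇒ {{[{[]}B]}B}B   [S → [ ]]
{{[{[]}B]}B}B ⇒ {{[{[]}{B}B]}B}B   [B → { B } B]
{{[{[]}{B}B]}B}B ⇒ {{[{[]}{{}}B]}B}B   [B → { }]
{{[{[]}{{}}B]}B}B ⇒ {{[{[]}{{}}{}]}B}B   [B → { }]
{{[{[]}{{}}{}]}B}B ⇒ {{[{[]}{{}}{}]}{}}B   [B → { }]
{{[{[]}{{}}{}]}{}}B ⇒ {{[{[]}{{}}{}]}{}}{}   [B → { }]

B ⇒ {B}B ⇒ {{B}B}B ⇒ {{S}B}B ⇒ {{[B]}B}B ⇒ {{[{B}B]}B}B ⇒ {{[{S}B]}B}B ⇒ {{[{[]}B]}B}B ⇒ {{[{[]}{B}B]}B}B ⇒ {{[{[]}{{}}B]}B}B ⇒ {{[{[]}{{}}{}]}B}B ⇒ {{[{[]}{{}}{}]}{}}B ⇒ {{[{[]}{{}}{}]}{}}{}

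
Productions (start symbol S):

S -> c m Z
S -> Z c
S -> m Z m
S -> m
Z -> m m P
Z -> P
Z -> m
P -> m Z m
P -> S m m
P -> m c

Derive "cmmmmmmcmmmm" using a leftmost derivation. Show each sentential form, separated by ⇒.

S⇒cmZ⇒cmP⇒cmmZm⇒cmmPm⇒cmmSmmm⇒cmmmZmmmm⇒cmmmmmPmmmm⇒cmmmmmmcmmmm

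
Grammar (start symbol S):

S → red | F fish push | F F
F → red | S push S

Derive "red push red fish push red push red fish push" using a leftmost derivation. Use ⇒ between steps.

S ⇒ F fish push   [S → F fish push]
F fish push ⇒ S push S fish push   [F → S push S]
S push S fish push ⇒ F F push S fish push   [S → F F]
F F push S fish push ⇒ S push S F push S fish push   [F → S push S]
S push S F push S fish push ⇒ red push S F push S fish push   [S → red]
red push S F push S fish push ⇒ red push F fish push F push S fish push   [S → F fish push]
red push F fish push F push S fish push ⇒ red push red fish push F push S fish push   [F → red]
red push red fish push F push S fish push ⇒ red push red fish push red push S fish push   [F → red]
red push red fish push red push S fish push ⇒ red push red fish push red push red fish push   [S → red]

S ⇒ F fish push ⇒ S push S fish push ⇒ F F push S fish push ⇒ S push S F push S fish push ⇒ red push S F push S fish push ⇒ red push F fish push F push S fish push ⇒ red push red fish push F push S fish push ⇒ red push red fish push red push S fish push ⇒ red push red fish push red push red fish push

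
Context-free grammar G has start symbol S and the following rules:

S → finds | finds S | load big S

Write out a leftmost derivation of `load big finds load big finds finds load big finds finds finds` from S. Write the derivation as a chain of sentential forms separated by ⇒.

S ⇒ load big S   [S → load big S]
load big S ⇒ load big finds S   [S → finds S]
load big finds S ⇒ load big finds load big S   [S → load big S]
load big finds load big S ⇒ load big finds load big finds S   [S → finds S]
load big finds load big finds S ⇒ load big finds load big finds finds S   [S → finds S]
load big finds load big finds finds S ⇒ load big finds load big finds finds load big S   [S → load big S]
load big finds load big finds finds load big S ⇒ load big finds load big finds finds load big finds S   [S → finds S]
load big finds load big finds finds load big finds S ⇒ load big finds load big finds finds load big finds finds S   [S → finds S]
load big finds load big finds finds load big finds finds S ⇒ load big finds load big finds finds load big finds finds finds   [S → finds]

S ⇒ load big S ⇒ load big finds S ⇒ load big finds load big S ⇒ load big finds load big finds S ⇒ load big finds load big finds finds S ⇒ load big finds load big finds finds load big S ⇒ load big finds load big finds finds load big finds S ⇒ load big finds load big finds finds load big finds finds S ⇒ load big finds load big finds finds load big finds finds finds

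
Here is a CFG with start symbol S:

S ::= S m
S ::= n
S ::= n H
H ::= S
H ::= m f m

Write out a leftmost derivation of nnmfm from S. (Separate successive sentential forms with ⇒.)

S ⇒ nH   [S ::= n H]
nH ⇒ nS   [H ::= S]
nS ⇒ nnH   [S ::= n H]
nnH ⇒ nnmfm   [H ::= m f m]

S⇒nH⇒nS⇒nnH⇒nnmfm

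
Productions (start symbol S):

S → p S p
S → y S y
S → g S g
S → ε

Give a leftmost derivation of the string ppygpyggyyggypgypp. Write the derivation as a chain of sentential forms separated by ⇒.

S ⇒ pSp ⇒ ppSpp ⇒ ppySypp ⇒ ppygSgypp ⇒ ppygpSpgypp ⇒ ppygpySypgypp ⇒ ppygpygSgypgypp ⇒ ppygpyggSggypgypp ⇒ ppygpyggySyggypgypp ⇒ ppygpyggyyggypgypp

S ⇒ pSp   [S → p S p]
pSp ⇒ ppSpp   [S → p S p]
ppSpp ⇒ ppySypp   [S → y S y]
ppySypp ⇒ ppygSgypp   [S → g S g]
ppygSgypp ⇒ ppygpSpgypp   [S → p S p]
ppygpSpgypp ⇒ ppygpySypgypp   [S → y S y]
ppygpySypgypp ⇒ ppygpygSgypgypp   [S → g S g]
ppygpygSgypgypp ⇒ ppygpyggSggypgypp   [S → g S g]
ppygpyggSggypgypp ⇒ ppygpyggySyggypgypp   [S → y S y]
ppygpyggySyggypgypp ⇒ ppygpyggyyggypgypp   [S → ε]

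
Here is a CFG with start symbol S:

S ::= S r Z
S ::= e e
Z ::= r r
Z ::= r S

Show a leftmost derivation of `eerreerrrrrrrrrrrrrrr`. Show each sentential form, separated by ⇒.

S⇒SrZ⇒SrZrZ⇒SrZrZrZ⇒SrZrZrZrZ⇒SrZrZrZrZrZ⇒SrZrZrZrZrZrZ⇒eerZrZrZrZrZrZ⇒eerrSrZrZrZrZrZ⇒eerreerZrZrZrZrZ⇒eerreerrrrZrZrZrZ⇒eerreerrrrrrrZrZrZ⇒eerreerrrrrrrrrrZrZ⇒eerreerrrrrrrrrrrrrZ⇒eerreerrrrrrrrrrrrrrr

S ⇒ SrZ   [S ::= S r Z]
SrZ ⇒ SrZrZ   [S ::= S r Z]
SrZrZ ⇒ SrZrZrZ   [S ::= S r Z]
SrZrZrZ ⇒ SrZrZrZrZ   [S ::= S r Z]
SrZrZrZrZ ⇒ SrZrZrZrZrZ   [S ::= S r Z]
SrZrZrZrZrZ ⇒ SrZrZrZrZrZrZ   [S ::= S r Z]
SrZrZrZrZrZrZ ⇒ eerZrZrZrZrZrZ   [S ::= e e]
eerZrZrZrZrZrZ ⇒ eerrSrZrZrZrZrZ   [Z ::= r S]
eerrSrZrZrZrZrZ ⇒ eerreerZrZrZrZrZ   [S ::= e e]
eerreerZrZrZrZrZ ⇒ eerreerrrrZrZrZrZ   [Z ::= r r]
eerreerrrrZrZrZrZ ⇒ eerreerrrrrrrZrZrZ   [Z ::= r r]
eerreerrrrrrrZrZrZ ⇒ eerreerrrrrrrrrrZrZ   [Z ::= r r]
eerreerrrrrrrrrrZrZ ⇒ eerreerrrrrrrrrrrrrZ   [Z ::= r r]
eerreerrrrrrrrrrrrrZ ⇒ eerreerrrrrrrrrrrrrrr   [Z ::= r r]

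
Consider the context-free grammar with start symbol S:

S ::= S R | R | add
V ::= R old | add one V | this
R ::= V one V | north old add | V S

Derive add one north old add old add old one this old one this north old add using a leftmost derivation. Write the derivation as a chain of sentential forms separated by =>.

S => S R   [S ::= S R]
S R => R R   [S ::= R]
R R => V one V R   [R ::= V one V]
V one V R => add one V one V R   [V ::= add one V]
add one V one V R => add one R old one V R   [V ::= R old]
add one R old one V R => add one V one V old one V R   [R ::= V one V]
add one V one V old one V R => add one R old one V old one V R   [V ::= R old]
add one R old one V old one V R => add one V S old one V old one V R   [R ::= V S]
add one V S old one V old one V R => add one R old S old one V old one V R   [V ::= R old]
add one R old S old one V old one V R => add one north old add old S old one V old one V R   [R ::= north old add]
add one north old add old S old one V old one V R => add one north old add old add old one V old one V R   [S ::= add]
add one north old add old add old one V old one V R => add one north old add old add old one this old one V R   [V ::= this]
add one north old add old add old one this old one V R => add one north old add old add old one this old one this R   [V ::= this]
add one north old add old add old one this old one this R => add one north old add old add old one this old one this north old add   [R ::= north old add]

S => S R => R R => V one V R => add one V one V R => add one R old one V R => add one V one V old one V R => add one R old one V old one V R => add one V S old one V old one V R => add one R old S old one V old one V R => add one north old add old S old one V old one V R => add one north old add old add old one V old one V R => add one north old add old add old one this old one V R => add one north old add old add old one this old one this R => add one north old add old add old one this old one this north old add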